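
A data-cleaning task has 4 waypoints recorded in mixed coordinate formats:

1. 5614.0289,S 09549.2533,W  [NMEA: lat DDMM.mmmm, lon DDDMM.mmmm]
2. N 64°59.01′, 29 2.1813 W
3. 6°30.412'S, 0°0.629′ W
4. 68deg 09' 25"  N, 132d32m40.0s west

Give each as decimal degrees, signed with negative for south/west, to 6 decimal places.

1. -56.233815, -95.820888
2. 64.983500, -29.036355
3. -6.506867, -0.010483
4. 68.156944, -132.544444

Point 1:
  φ: split at 2 digits → 56° and 14.0289′; 56 + 14.0289/60 = 56.2338150
  hemisphere S, so the sign is −
  λ: degrees = first 3 digits = 95, minutes = 49.2533; 95 + 49.2533/60 = 95.8208883
  W → negative
Point 2:
  Lat: 59.01′ = 0.983500°; total 64.9835000
  N ⇒ keep positive
  Lon: 2.1813′ = 0.036355°; total 29.0363550
  W ⇒ negate
Point 3:
  φ: 6 + 30.412/60 = 6.5068667
  hemisphere S, so the sign is −
  λ: 0 + 0.629/60 = 0.0104833
  hemisphere W, so the sign is −
Point 4:
  Latitude: 9′ + 25″ = 9.41667′; 68 + 9.41667/60 = 68.1569444
  N ⇒ keep positive
  Lon: 132° + 32/60 + 40/3600 = 132 + 0.533333 + 0.011111 = 132.5444444
  W ⇒ negate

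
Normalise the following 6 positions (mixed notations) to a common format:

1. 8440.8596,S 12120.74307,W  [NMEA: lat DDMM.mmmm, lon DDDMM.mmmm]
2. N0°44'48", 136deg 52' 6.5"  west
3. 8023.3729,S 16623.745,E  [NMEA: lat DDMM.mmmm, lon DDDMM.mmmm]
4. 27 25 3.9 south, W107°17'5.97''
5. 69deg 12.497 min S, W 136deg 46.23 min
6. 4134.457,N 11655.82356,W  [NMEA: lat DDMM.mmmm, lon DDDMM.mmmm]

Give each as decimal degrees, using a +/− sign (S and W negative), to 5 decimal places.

1. -84.68099, -121.34572
2. 0.74667, -136.86847
3. -80.38955, 166.39575
4. -27.41775, -107.28499
5. -69.20828, -136.77050
6. 41.57428, -116.93039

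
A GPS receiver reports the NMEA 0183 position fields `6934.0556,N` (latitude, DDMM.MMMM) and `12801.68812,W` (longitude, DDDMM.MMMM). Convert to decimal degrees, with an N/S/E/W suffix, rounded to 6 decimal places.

69.567593° N, 128.028135° W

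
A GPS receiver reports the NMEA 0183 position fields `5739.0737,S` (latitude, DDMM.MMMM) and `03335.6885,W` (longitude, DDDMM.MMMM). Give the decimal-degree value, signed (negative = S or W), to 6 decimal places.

-57.651228, -33.594808

Latitude: split at 2 digits → 57° and 39.0737′; 57 + 39.0737/60 = 57.6512283
S ⇒ negate
λ: degrees = first 3 digits = 33, minutes = 35.6885; 33 + 35.6885/60 = 33.5948083
W → negative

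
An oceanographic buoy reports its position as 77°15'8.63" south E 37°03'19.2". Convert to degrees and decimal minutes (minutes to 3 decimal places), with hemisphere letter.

77° 15.144′ S, 37° 3.320′ E

Lat: seconds/60 = 0.14383; minutes = 15 + 0.14383 = 15.14383
Lon: seconds/60 = 0.32000; minutes = 3 + 0.32000 = 3.32000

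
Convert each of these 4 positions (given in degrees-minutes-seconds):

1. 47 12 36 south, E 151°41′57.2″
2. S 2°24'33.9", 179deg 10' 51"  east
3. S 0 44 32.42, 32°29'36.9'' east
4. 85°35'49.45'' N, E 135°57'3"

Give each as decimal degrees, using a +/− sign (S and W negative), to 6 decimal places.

1. -47.210000, 151.699222
2. -2.409417, 179.180833
3. -0.742339, 32.493583
4. 85.597069, 135.950833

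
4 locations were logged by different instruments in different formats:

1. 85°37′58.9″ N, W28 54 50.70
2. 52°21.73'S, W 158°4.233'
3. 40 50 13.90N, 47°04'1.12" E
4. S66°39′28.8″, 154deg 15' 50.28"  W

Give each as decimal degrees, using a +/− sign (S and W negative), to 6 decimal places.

Point 1:
  φ: 85 + 37/60 + 58.9/3600 = 85.6330278
  N → positive
  Lon: 28 + 54/60 + 50.7/3600 = 28.9140833
  hemisphere W, so the sign is −
Point 2:
  Latitude: 21.73′ = 0.362167°; total 52.3621667
  S → negative
  Longitude: 158 + 4.233/60 = 158.0705500
  W → negative
Point 3:
  Latitude: 40° + 50/60 + 13.9/3600 = 40 + 0.833333 + 0.003861 = 40.8371944
  N → positive
  Longitude: 47° + 4/60 + 1.12/3600 = 47 + 0.066667 + 0.000311 = 47.0669778
  E → positive
Point 4:
  φ: 39′ + 28.8″ = 39.48000′; 66 + 39.48000/60 = 66.6580000
  S ⇒ negate
  Longitude: 154° + 15/60 + 50.28/3600 = 154 + 0.250000 + 0.013967 = 154.2639667
  W → negative

1. 85.633028, -28.914083
2. -52.362167, -158.070550
3. 40.837194, 47.066978
4. -66.658000, -154.263967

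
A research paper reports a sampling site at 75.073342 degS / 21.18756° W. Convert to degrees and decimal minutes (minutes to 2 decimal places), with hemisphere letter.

75° 4.40′ S, 21° 11.25′ W

Latitude: 75° + 0.073342 × 60 = 75° 4.4005′
Lon: minutes = (21.187560 − 21) × 60 = 11.2536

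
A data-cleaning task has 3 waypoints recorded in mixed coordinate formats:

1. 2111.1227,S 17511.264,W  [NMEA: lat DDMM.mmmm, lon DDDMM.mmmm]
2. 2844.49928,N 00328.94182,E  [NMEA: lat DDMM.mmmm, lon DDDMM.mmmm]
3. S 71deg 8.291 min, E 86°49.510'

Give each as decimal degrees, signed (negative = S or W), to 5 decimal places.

Point 1:
  φ: split at 2 digits → 21° and 11.1227′; 21 + 11.1227/60 = 21.185378
  hemisphere S, so the sign is −
  λ: split at 3 digits → 175° and 11.264′; 175 + 11.264/60 = 175.187733
  W ⇒ negate
Point 2:
  φ: degrees = first 2 digits = 28, minutes = 44.49928; 28 + 44.49928/60 = 28.741655
  N → positive
  Longitude: split at 3 digits → 003° and 28.94182′; 3 + 28.94182/60 = 3.482364
  E ⇒ keep positive
Point 3:
  Latitude: 8.291′ = 0.138183°; total 71.138183
  S ⇒ negate
  Lon: 86 + 49.51/60 = 86.825167
  E ⇒ keep positive

1. -21.18538, -175.18773
2. 28.74165, 3.48236
3. -71.13818, 86.82517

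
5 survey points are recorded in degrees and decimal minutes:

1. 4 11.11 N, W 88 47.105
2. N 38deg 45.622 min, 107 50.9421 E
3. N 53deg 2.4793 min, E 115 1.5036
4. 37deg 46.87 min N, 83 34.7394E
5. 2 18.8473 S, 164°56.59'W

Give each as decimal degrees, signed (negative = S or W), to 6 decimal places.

1. 4.185167, -88.785083
2. 38.760367, 107.849035
3. 53.041322, 115.025060
4. 37.781167, 83.578990
5. -2.314122, -164.943167

Point 1:
  φ: 11.11′ = 0.185167°; total 4.1851667
  N ⇒ keep positive
  Lon: 88 + 47.105/60 = 88.7850833
  hemisphere W, so the sign is −
Point 2:
  Lat: 45.622′ = 0.760367°; total 38.7603667
  N → positive
  λ: 107 + 50.9421/60 = 107.8490350
  E ⇒ keep positive
Point 3:
  Latitude: 53 + 2.4793/60 = 53.0413217
  N ⇒ keep positive
  Lon: 1.5036′ = 0.025060°; total 115.0250600
  E → positive
Point 4:
  Latitude: 37 + 46.87/60 = 37.7811667
  N ⇒ keep positive
  λ: 83 + 34.7394/60 = 83.5789900
  E ⇒ keep positive
Point 5:
  Lat: 18.8473′ = 0.314122°; total 2.3141217
  S → negative
  Lon: 56.59′ = 0.943167°; total 164.9431667
  hemisphere W, so the sign is −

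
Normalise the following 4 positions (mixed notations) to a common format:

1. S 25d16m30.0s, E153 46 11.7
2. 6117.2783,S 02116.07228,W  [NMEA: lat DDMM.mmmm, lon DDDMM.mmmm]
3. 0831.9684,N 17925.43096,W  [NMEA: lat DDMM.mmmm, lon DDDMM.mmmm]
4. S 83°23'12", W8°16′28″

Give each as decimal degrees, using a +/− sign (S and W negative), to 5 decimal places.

Point 1:
  Latitude: 25 + 16/60 + 30/3600 = 25.275000
  S → negative
  λ: 46′ + 11.7″ = 46.19500′; 153 + 46.19500/60 = 153.769917
  E ⇒ keep positive
Point 2:
  Latitude: degrees = first 2 digits = 61, minutes = 17.2783; 61 + 17.2783/60 = 61.287972
  hemisphere S, so the sign is −
  Longitude: split at 3 digits → 021° and 16.07228′; 21 + 16.07228/60 = 21.267871
  W → negative
Point 3:
  φ: split at 2 digits → 08° and 31.9684′; 8 + 31.9684/60 = 8.532807
  N ⇒ keep positive
  λ: degrees = first 3 digits = 179, minutes = 25.43096; 179 + 25.43096/60 = 179.423849
  W → negative
Point 4:
  Latitude: 83° + 23/60 + 12/3600 = 83 + 0.383333 + 0.003333 = 83.386667
  S → negative
  λ: 8 + 16/60 + 28/3600 = 8.274444
  W ⇒ negate

1. -25.27500, 153.76992
2. -61.28797, -21.26787
3. 8.53281, -179.42385
4. -83.38667, -8.27444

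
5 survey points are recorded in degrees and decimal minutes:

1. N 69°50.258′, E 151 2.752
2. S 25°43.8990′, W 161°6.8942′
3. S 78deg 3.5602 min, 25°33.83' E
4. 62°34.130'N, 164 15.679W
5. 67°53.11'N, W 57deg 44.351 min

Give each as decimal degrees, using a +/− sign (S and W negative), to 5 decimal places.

Point 1:
  Lat: 69 + 50.258/60 = 69.837633
  N ⇒ keep positive
  Lon: 2.752′ = 0.045867°; total 151.045867
  E ⇒ keep positive
Point 2:
  Lat: 43.899′ = 0.731650°; total 25.731650
  hemisphere S, so the sign is −
  Longitude: 161 + 6.8942/60 = 161.114903
  hemisphere W, so the sign is −
Point 3:
  φ: 78 + 3.5602/60 = 78.059337
  hemisphere S, so the sign is −
  Lon: 33.83′ = 0.563833°; total 25.563833
  E → positive
Point 4:
  Latitude: 62 + 34.13/60 = 62.568833
  N ⇒ keep positive
  λ: 15.679′ = 0.261317°; total 164.261317
  W → negative
Point 5:
  Latitude: 53.11′ = 0.885167°; total 67.885167
  N ⇒ keep positive
  Longitude: 44.351′ = 0.739183°; total 57.739183
  W → negative

1. 69.83763, 151.04587
2. -25.73165, -161.11490
3. -78.05934, 25.56383
4. 62.56883, -164.26132
5. 67.88517, -57.73918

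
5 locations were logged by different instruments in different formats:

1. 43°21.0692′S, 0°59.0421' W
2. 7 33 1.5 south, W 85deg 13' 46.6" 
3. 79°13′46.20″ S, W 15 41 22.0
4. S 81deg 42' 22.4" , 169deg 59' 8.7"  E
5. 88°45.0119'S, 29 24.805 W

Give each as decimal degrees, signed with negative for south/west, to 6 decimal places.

1. -43.351153, -0.984035
2. -7.550417, -85.229611
3. -79.229500, -15.689444
4. -81.706222, 169.985750
5. -88.750198, -29.413417

Point 1:
  Latitude: 21.0692′ = 0.351153°; total 43.3511533
  S → negative
  λ: 0 + 59.0421/60 = 0.9840350
  W ⇒ negate
Point 2:
  Latitude: 7° + 33/60 + 1.5/3600 = 7 + 0.550000 + 0.000417 = 7.5504167
  hemisphere S, so the sign is −
  λ: 85° + 13/60 + 46.6/3600 = 85 + 0.216667 + 0.012944 = 85.2296111
  hemisphere W, so the sign is −
Point 3:
  Lat: 13′ + 46.2″ = 13.77000′; 79 + 13.77000/60 = 79.2295000
  S → negative
  Longitude: 15 + 41/60 + 22/3600 = 15.6894444
  W → negative
Point 4:
  Lat: 42′ + 22.4″ = 42.37333′; 81 + 42.37333/60 = 81.7062222
  S ⇒ negate
  Lon: 169 + 59/60 + 8.7/3600 = 169.9857500
  E → positive
Point 5:
  φ: 88 + 45.0119/60 = 88.7501983
  S ⇒ negate
  Lon: 29 + 24.805/60 = 29.4134167
  hemisphere W, so the sign is −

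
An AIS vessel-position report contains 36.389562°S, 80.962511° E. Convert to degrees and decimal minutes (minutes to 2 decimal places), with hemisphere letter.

Latitude: 36° + 0.389562 × 60 = 36° 23.3737′
Longitude: minutes = (80.962511 − 80) × 60 = 57.7507

36° 23.37′ S, 80° 57.75′ E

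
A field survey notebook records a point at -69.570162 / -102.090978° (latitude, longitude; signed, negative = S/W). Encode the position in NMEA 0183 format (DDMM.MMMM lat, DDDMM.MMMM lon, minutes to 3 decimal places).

6934.210,S / 10205.459,W

Latitude is negative → S; |value| = 69.570162
Lat: minutes = (69.570162 − 69) × 60 = 34.20972
Longitude is negative → W; |value| = 102.090978
Longitude: 102° + 0.090978 × 60 = 102° 5.45868′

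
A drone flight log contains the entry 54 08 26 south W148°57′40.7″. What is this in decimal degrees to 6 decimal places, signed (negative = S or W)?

Latitude: 54 + 8/60 + 26/3600 = 54.1405556
S ⇒ negate
Lon: 57′ + 40.7″ = 57.67833′; 148 + 57.67833/60 = 148.9613056
hemisphere W, so the sign is −

-54.140556, -148.961306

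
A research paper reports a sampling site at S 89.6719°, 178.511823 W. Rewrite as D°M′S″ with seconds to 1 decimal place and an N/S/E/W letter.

φ: 0.671900° → 40.31400′; 0.31400 × 60 = 18.840″
Longitude: 0.511823 × 60 = 30.70938′ → 30′, remainder × 60 = 42.563″

89°40′18.8″ S, 178°30′42.6″ W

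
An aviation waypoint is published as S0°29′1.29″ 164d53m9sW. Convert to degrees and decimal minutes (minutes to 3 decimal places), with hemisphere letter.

Lat: seconds/60 = 0.02150; minutes = 29 + 0.02150 = 29.02150
λ: 53 + 9/60 = 53.15000′

0° 29.022′ S, 164° 53.150′ W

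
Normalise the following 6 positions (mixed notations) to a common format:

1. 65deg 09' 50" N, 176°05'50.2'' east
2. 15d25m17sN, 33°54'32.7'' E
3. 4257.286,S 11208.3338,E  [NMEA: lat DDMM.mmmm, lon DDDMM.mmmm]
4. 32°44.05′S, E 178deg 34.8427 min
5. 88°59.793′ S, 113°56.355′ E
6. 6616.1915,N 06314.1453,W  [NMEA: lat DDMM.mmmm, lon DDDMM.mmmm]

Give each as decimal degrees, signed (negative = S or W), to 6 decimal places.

1. 65.163889, 176.097278
2. 15.421389, 33.909083
3. -42.954767, 112.138897
4. -32.734167, 178.580712
5. -88.996550, 113.939250
6. 66.269858, -63.235755

Point 1:
  φ: 65° + 9/60 + 50/3600 = 65 + 0.150000 + 0.013889 = 65.1638889
  N ⇒ keep positive
  λ: 176° + 5/60 + 50.2/3600 = 176 + 0.083333 + 0.013944 = 176.0972778
  E → positive
Point 2:
  φ: 15 + 25/60 + 17/3600 = 15.4213889
  N → positive
  Longitude: 54′ + 32.7″ = 54.54500′; 33 + 54.54500/60 = 33.9090833
  E → positive
Point 3:
  φ: split at 2 digits → 42° and 57.286′; 42 + 57.286/60 = 42.9547667
  S ⇒ negate
  Lon: degrees = first 3 digits = 112, minutes = 8.3338; 112 + 8.3338/60 = 112.1388967
  E → positive
Point 4:
  Latitude: 44.05′ = 0.734167°; total 32.7341667
  hemisphere S, so the sign is −
  Lon: 178 + 34.8427/60 = 178.5807117
  E ⇒ keep positive
Point 5:
  φ: 59.793′ = 0.996550°; total 88.9965500
  hemisphere S, so the sign is −
  λ: 56.355′ = 0.939250°; total 113.9392500
  E → positive
Point 6:
  φ: degrees = first 2 digits = 66, minutes = 16.1915; 66 + 16.1915/60 = 66.2698583
  N ⇒ keep positive
  Lon: degrees = first 3 digits = 63, minutes = 14.1453; 63 + 14.1453/60 = 63.2357550
  W → negative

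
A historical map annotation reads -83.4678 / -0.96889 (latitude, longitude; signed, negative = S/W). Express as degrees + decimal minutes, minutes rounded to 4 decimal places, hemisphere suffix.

83° 28.0680′ S, 0° 58.1334′ W

Latitude is negative → S; |value| = 83.467800
Lat: minutes = (83.467800 − 83) × 60 = 28.068000
Longitude is negative → W; |value| = 0.968890
λ: minutes = (0.968890 − 0) × 60 = 58.133400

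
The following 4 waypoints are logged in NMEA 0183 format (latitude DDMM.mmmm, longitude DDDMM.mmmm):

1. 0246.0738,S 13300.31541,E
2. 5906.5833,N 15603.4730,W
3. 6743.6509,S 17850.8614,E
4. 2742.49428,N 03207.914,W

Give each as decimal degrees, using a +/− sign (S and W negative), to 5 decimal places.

1. -2.76790, 133.00526
2. 59.10972, -156.05788
3. -67.72752, 178.84769
4. 27.70824, -32.13190

Point 1:
  Latitude: degrees = first 2 digits = 2, minutes = 46.0738; 2 + 46.0738/60 = 2.767897
  S → negative
  λ: degrees = first 3 digits = 133, minutes = 0.31541; 133 + 0.31541/60 = 133.005257
  E → positive
Point 2:
  Lat: split at 2 digits → 59° and 6.5833′; 59 + 6.5833/60 = 59.109722
  N ⇒ keep positive
  Lon: degrees = first 3 digits = 156, minutes = 3.473; 156 + 3.473/60 = 156.057883
  W → negative
Point 3:
  Latitude: split at 2 digits → 67° and 43.6509′; 67 + 43.6509/60 = 67.727515
  S ⇒ negate
  Longitude: degrees = first 3 digits = 178, minutes = 50.8614; 178 + 50.8614/60 = 178.847690
  E → positive
Point 4:
  Latitude: split at 2 digits → 27° and 42.49428′; 27 + 42.49428/60 = 27.708238
  N ⇒ keep positive
  Longitude: split at 3 digits → 032° and 7.914′; 32 + 7.914/60 = 32.131900
  W → negative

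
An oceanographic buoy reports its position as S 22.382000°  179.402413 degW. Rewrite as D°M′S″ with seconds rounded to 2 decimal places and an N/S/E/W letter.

φ: 0.382000° → 22.92000′; 0.92000 × 60 = 55.2000″
Lon: 0.402413° → 24.14478′; 0.14478 × 60 = 8.6868″

22°22′55.20″ S, 179°24′8.69″ W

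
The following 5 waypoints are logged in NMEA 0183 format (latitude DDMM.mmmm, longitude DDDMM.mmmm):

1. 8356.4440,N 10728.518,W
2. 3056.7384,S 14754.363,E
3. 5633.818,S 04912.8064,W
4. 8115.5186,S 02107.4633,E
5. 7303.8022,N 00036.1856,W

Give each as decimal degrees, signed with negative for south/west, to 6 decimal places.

1. 83.940733, -107.475300
2. -30.945640, 147.906050
3. -56.563633, -49.213440
4. -81.258643, 21.124388
5. 73.063370, -0.603093

Point 1:
  Lat: split at 2 digits → 83° and 56.444′; 83 + 56.444/60 = 83.9407333
  N → positive
  Lon: degrees = first 3 digits = 107, minutes = 28.518; 107 + 28.518/60 = 107.4753000
  W → negative
Point 2:
  Lat: degrees = first 2 digits = 30, minutes = 56.7384; 30 + 56.7384/60 = 30.9456400
  S ⇒ negate
  Longitude: degrees = first 3 digits = 147, minutes = 54.363; 147 + 54.363/60 = 147.9060500
  E ⇒ keep positive
Point 3:
  φ: split at 2 digits → 56° and 33.818′; 56 + 33.818/60 = 56.5636333
  hemisphere S, so the sign is −
  Lon: split at 3 digits → 049° and 12.8064′; 49 + 12.8064/60 = 49.2134400
  W ⇒ negate
Point 4:
  Lat: degrees = first 2 digits = 81, minutes = 15.5186; 81 + 15.5186/60 = 81.2586433
  hemisphere S, so the sign is −
  λ: split at 3 digits → 021° and 7.4633′; 21 + 7.4633/60 = 21.1243883
  E → positive
Point 5:
  φ: degrees = first 2 digits = 73, minutes = 3.8022; 73 + 3.8022/60 = 73.0633700
  N → positive
  Lon: split at 3 digits → 000° and 36.1856′; 0 + 36.1856/60 = 0.6030933
  W → negative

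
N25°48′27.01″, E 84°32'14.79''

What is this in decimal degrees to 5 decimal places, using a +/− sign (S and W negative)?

25.80750, 84.53744

φ: 48′ + 27.01″ = 48.45017′; 25 + 48.45017/60 = 25.807503
N → positive
Lon: 84° + 32/60 + 14.79/3600 = 84 + 0.533333 + 0.004108 = 84.537442
E → positive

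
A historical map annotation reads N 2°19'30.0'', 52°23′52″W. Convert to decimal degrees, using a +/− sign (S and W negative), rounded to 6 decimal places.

φ: 2 + 19/60 + 30/3600 = 2.3250000
N ⇒ keep positive
Longitude: 52° + 23/60 + 52/3600 = 52 + 0.383333 + 0.014444 = 52.3977778
W → negative

2.325000, -52.397778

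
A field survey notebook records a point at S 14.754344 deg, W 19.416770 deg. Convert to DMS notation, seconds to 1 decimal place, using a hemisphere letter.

Lat: 0.754344° → 45.26064′; 0.26064 × 60 = 15.638″
λ: 0.416770 × 60 = 25.00620′ → 25′, remainder × 60 = 0.372″

14°45′15.6″ S, 19°25′0.4″ W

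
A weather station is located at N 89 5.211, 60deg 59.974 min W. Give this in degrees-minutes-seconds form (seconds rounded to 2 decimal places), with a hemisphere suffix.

Latitude: fractional minutes 0.21100 × 60 = 12.6600″
Lon: fractional minutes 0.97400 × 60 = 58.4400″

89°05′12.66″ N, 60°59′58.44″ W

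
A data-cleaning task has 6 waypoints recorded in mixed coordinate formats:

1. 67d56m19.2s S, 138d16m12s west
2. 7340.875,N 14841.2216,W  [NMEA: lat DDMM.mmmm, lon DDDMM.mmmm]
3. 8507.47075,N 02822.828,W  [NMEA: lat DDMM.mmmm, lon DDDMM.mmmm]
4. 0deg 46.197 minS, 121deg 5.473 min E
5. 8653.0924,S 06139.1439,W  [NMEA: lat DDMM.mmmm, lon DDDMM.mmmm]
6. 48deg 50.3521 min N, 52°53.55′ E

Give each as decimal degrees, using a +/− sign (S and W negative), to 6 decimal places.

Point 1:
  φ: 67 + 56/60 + 19.2/3600 = 67.9386667
  S → negative
  Longitude: 138 + 16/60 + 12/3600 = 138.2700000
  W → negative
Point 2:
  φ: split at 2 digits → 73° and 40.875′; 73 + 40.875/60 = 73.6812500
  N ⇒ keep positive
  λ: split at 3 digits → 148° and 41.2216′; 148 + 41.2216/60 = 148.6870267
  hemisphere W, so the sign is −
Point 3:
  Lat: split at 2 digits → 85° and 7.47075′; 85 + 7.47075/60 = 85.1245125
  N → positive
  Longitude: split at 3 digits → 028° and 22.828′; 28 + 22.828/60 = 28.3804667
  hemisphere W, so the sign is −
Point 4:
  φ: 46.197′ = 0.769950°; total 0.7699500
  S ⇒ negate
  Longitude: 5.473′ = 0.091217°; total 121.0912167
  E ⇒ keep positive
Point 5:
  Lat: degrees = first 2 digits = 86, minutes = 53.0924; 86 + 53.0924/60 = 86.8848733
  S ⇒ negate
  λ: split at 3 digits → 061° and 39.1439′; 61 + 39.1439/60 = 61.6523983
  W → negative
Point 6:
  φ: 48 + 50.3521/60 = 48.8392017
  N → positive
  λ: 53.55′ = 0.892500°; total 52.8925000
  E ⇒ keep positive

1. -67.938667, -138.270000
2. 73.681250, -148.687027
3. 85.124513, -28.380467
4. -0.769950, 121.091217
5. -86.884873, -61.652398
6. 48.839202, 52.892500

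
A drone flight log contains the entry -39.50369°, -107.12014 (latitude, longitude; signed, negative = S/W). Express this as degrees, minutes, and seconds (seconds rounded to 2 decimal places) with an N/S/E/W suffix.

39°30′13.28″ S, 107°07′12.50″ W

Latitude is negative → S; |value| = 39.503690
Lat: 0.503690 × 60 = 30.22140′ → 30′, remainder × 60 = 13.2840″
Longitude is negative → W; |value| = 107.120140
Lon: 0.120140 × 60 = 7.20840′ → 7′, remainder × 60 = 12.5040″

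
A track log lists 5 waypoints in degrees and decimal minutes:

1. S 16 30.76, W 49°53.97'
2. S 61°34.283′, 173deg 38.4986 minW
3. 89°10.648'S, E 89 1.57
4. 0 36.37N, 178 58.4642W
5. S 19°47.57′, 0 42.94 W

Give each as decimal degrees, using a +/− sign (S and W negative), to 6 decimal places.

1. -16.512667, -49.899500
2. -61.571383, -173.641643
3. -89.177467, 89.026167
4. 0.606167, -178.974403
5. -19.792833, -0.715667

Point 1:
  Latitude: 16 + 30.76/60 = 16.5126667
  S → negative
  Longitude: 53.97′ = 0.899500°; total 49.8995000
  W → negative
Point 2:
  Lat: 34.283′ = 0.571383°; total 61.5713833
  S → negative
  Longitude: 38.4986′ = 0.641643°; total 173.6416433
  hemisphere W, so the sign is −
Point 3:
  φ: 10.648′ = 0.177467°; total 89.1774667
  S → negative
  Lon: 89 + 1.57/60 = 89.0261667
  E ⇒ keep positive
Point 4:
  Lat: 36.37′ = 0.606167°; total 0.6061667
  N ⇒ keep positive
  Lon: 178 + 58.4642/60 = 178.9744033
  W → negative
Point 5:
  φ: 19 + 47.57/60 = 19.7928333
  S ⇒ negate
  Longitude: 0 + 42.94/60 = 0.7156667
  W → negative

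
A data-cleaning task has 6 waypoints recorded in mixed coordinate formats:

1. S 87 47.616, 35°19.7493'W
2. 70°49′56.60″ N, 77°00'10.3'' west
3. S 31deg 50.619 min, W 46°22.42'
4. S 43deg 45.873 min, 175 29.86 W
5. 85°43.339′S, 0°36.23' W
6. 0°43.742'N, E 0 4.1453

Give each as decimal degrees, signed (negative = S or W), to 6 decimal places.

1. -87.793600, -35.329155
2. 70.832389, -77.002861
3. -31.843650, -46.373667
4. -43.764550, -175.497667
5. -85.722317, -0.603833
6. 0.729033, 0.069088

Point 1:
  φ: 87 + 47.616/60 = 87.7936000
  S → negative
  λ: 35 + 19.7493/60 = 35.3291550
  hemisphere W, so the sign is −
Point 2:
  Lat: 70 + 49/60 + 56.6/3600 = 70.8323889
  N ⇒ keep positive
  Lon: 0′ + 10.3″ = 0.17167′; 77 + 0.17167/60 = 77.0028611
  W → negative
Point 3:
  Latitude: 31 + 50.619/60 = 31.8436500
  S → negative
  Lon: 22.42′ = 0.373667°; total 46.3736667
  W → negative
Point 4:
  φ: 45.873′ = 0.764550°; total 43.7645500
  hemisphere S, so the sign is −
  λ: 175 + 29.86/60 = 175.4976667
  W → negative
Point 5:
  Latitude: 85 + 43.339/60 = 85.7223167
  S → negative
  Lon: 0 + 36.23/60 = 0.6038333
  W ⇒ negate
Point 6:
  Latitude: 43.742′ = 0.729033°; total 0.7290333
  N ⇒ keep positive
  λ: 4.1453′ = 0.069088°; total 0.0690883
  E → positive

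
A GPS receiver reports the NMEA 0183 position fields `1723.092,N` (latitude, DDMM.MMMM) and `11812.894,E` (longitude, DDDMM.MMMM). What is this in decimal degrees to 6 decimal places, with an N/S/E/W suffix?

17.384867° N, 118.214900° E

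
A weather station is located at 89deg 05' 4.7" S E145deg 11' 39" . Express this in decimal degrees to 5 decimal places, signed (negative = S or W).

φ: 5′ + 4.7″ = 5.07833′; 89 + 5.07833/60 = 89.084639
S ⇒ negate
Longitude: 145 + 11/60 + 39/3600 = 145.194167
E → positive

-89.08464, 145.19417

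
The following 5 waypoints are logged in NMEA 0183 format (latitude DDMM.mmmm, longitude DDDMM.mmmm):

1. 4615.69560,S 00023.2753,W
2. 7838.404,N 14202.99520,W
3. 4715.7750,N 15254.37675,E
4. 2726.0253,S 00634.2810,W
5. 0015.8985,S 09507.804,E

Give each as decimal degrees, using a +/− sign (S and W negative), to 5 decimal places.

Point 1:
  Latitude: split at 2 digits → 46° and 15.6956′; 46 + 15.6956/60 = 46.261593
  S → negative
  λ: degrees = first 3 digits = 0, minutes = 23.2753; 0 + 23.2753/60 = 0.387922
  W → negative
Point 2:
  Latitude: split at 2 digits → 78° and 38.404′; 78 + 38.404/60 = 78.640067
  N ⇒ keep positive
  Longitude: degrees = first 3 digits = 142, minutes = 2.9952; 142 + 2.9952/60 = 142.049920
  W → negative
Point 3:
  φ: degrees = first 2 digits = 47, minutes = 15.775; 47 + 15.775/60 = 47.262917
  N ⇒ keep positive
  λ: split at 3 digits → 152° and 54.37675′; 152 + 54.37675/60 = 152.906279
  E ⇒ keep positive
Point 4:
  Lat: split at 2 digits → 27° and 26.0253′; 27 + 26.0253/60 = 27.433755
  S → negative
  λ: split at 3 digits → 006° and 34.281′; 6 + 34.281/60 = 6.571350
  W → negative
Point 5:
  Latitude: degrees = first 2 digits = 0, minutes = 15.8985; 0 + 15.8985/60 = 0.264975
  S ⇒ negate
  Lon: split at 3 digits → 095° and 7.804′; 95 + 7.804/60 = 95.130067
  E → positive

1. -46.26159, -0.38792
2. 78.64007, -142.04992
3. 47.26292, 152.90628
4. -27.43376, -6.57135
5. -0.26498, 95.13007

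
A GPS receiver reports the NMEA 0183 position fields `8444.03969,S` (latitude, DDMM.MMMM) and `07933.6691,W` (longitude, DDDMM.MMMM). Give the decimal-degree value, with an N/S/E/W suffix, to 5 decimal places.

Lat: degrees = first 2 digits = 84, minutes = 44.03969; 84 + 44.03969/60 = 84.733995
Lon: degrees = first 3 digits = 79, minutes = 33.6691; 79 + 33.6691/60 = 79.561152

84.73399° S, 79.56115° W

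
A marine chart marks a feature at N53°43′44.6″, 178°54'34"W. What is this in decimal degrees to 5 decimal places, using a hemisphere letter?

φ: 53° + 43/60 + 44.6/3600 = 53 + 0.716667 + 0.012389 = 53.729056
λ: 178 + 54/60 + 34/3600 = 178.909444

53.72906° N, 178.90944° W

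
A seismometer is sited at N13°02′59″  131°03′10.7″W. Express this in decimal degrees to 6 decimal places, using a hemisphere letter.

13.049722° N, 131.052972° W

φ: 13° + 2/60 + 59/3600 = 13 + 0.033333 + 0.016389 = 13.0497222
Lon: 131 + 3/60 + 10.7/3600 = 131.0529722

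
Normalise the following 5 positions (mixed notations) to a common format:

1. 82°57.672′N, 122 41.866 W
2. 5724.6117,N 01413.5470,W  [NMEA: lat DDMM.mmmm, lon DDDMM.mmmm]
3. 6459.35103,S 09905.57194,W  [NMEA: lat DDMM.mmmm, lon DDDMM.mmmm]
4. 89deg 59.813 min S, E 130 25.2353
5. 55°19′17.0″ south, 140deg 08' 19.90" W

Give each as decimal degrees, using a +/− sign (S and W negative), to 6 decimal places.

Point 1:
  Latitude: 82 + 57.672/60 = 82.9612000
  N → positive
  λ: 122 + 41.866/60 = 122.6977667
  W → negative
Point 2:
  φ: degrees = first 2 digits = 57, minutes = 24.6117; 57 + 24.6117/60 = 57.4101950
  N ⇒ keep positive
  λ: split at 3 digits → 014° and 13.547′; 14 + 13.547/60 = 14.2257833
  W ⇒ negate
Point 3:
  Lat: degrees = first 2 digits = 64, minutes = 59.35103; 64 + 59.35103/60 = 64.9891838
  hemisphere S, so the sign is −
  Longitude: degrees = first 3 digits = 99, minutes = 5.57194; 99 + 5.57194/60 = 99.0928657
  W ⇒ negate
Point 4:
  Latitude: 89 + 59.813/60 = 89.9968833
  hemisphere S, so the sign is −
  λ: 25.2353′ = 0.420588°; total 130.4205883
  E → positive
Point 5:
  φ: 19′ + 17″ = 19.28333′; 55 + 19.28333/60 = 55.3213889
  S → negative
  Lon: 8′ + 19.9″ = 8.33167′; 140 + 8.33167/60 = 140.1388611
  hemisphere W, so the sign is −

1. 82.961200, -122.697767
2. 57.410195, -14.225783
3. -64.989184, -99.092866
4. -89.996883, 130.420588
5. -55.321389, -140.138861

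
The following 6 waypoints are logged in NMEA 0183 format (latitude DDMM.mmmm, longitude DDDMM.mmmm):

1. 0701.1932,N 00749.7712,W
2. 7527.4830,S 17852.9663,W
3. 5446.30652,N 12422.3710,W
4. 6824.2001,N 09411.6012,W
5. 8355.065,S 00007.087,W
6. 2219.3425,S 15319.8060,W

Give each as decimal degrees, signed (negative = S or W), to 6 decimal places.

1. 7.019887, -7.829520
2. -75.458050, -178.882772
3. 54.771775, -124.372850
4. 68.403335, -94.193353
5. -83.917750, -0.118117
6. -22.322375, -153.330100

Point 1:
  Latitude: split at 2 digits → 07° and 1.1932′; 7 + 1.1932/60 = 7.0198867
  N ⇒ keep positive
  Lon: degrees = first 3 digits = 7, minutes = 49.7712; 7 + 49.7712/60 = 7.8295200
  hemisphere W, so the sign is −
Point 2:
  φ: split at 2 digits → 75° and 27.483′; 75 + 27.483/60 = 75.4580500
  hemisphere S, so the sign is −
  Longitude: split at 3 digits → 178° and 52.9663′; 178 + 52.9663/60 = 178.8827717
  W → negative
Point 3:
  φ: split at 2 digits → 54° and 46.30652′; 54 + 46.30652/60 = 54.7717753
  N ⇒ keep positive
  Longitude: split at 3 digits → 124° and 22.371′; 124 + 22.371/60 = 124.3728500
  W ⇒ negate
Point 4:
  φ: degrees = first 2 digits = 68, minutes = 24.2001; 68 + 24.2001/60 = 68.4033350
  N ⇒ keep positive
  Lon: degrees = first 3 digits = 94, minutes = 11.6012; 94 + 11.6012/60 = 94.1933533
  W ⇒ negate
Point 5:
  Lat: degrees = first 2 digits = 83, minutes = 55.065; 83 + 55.065/60 = 83.9177500
  hemisphere S, so the sign is −
  λ: split at 3 digits → 000° and 7.087′; 0 + 7.087/60 = 0.1181167
  W → negative
Point 6:
  Lat: degrees = first 2 digits = 22, minutes = 19.3425; 22 + 19.3425/60 = 22.3223750
  hemisphere S, so the sign is −
  Longitude: split at 3 digits → 153° and 19.806′; 153 + 19.806/60 = 153.3301000
  W ⇒ negate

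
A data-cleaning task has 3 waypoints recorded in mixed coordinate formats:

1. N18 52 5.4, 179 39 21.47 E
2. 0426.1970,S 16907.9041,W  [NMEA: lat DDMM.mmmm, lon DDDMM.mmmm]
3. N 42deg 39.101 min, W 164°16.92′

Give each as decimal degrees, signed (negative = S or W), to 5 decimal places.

Point 1:
  Latitude: 18 + 52/60 + 5.4/3600 = 18.868167
  N → positive
  λ: 179 + 39/60 + 21.47/3600 = 179.655964
  E ⇒ keep positive
Point 2:
  φ: degrees = first 2 digits = 4, minutes = 26.197; 4 + 26.197/60 = 4.436617
  S ⇒ negate
  Lon: split at 3 digits → 169° and 7.9041′; 169 + 7.9041/60 = 169.131735
  W → negative
Point 3:
  φ: 39.101′ = 0.651683°; total 42.651683
  N → positive
  λ: 16.92′ = 0.282000°; total 164.282000
  hemisphere W, so the sign is −

1. 18.86817, 179.65596
2. -4.43662, -169.13174
3. 42.65168, -164.28200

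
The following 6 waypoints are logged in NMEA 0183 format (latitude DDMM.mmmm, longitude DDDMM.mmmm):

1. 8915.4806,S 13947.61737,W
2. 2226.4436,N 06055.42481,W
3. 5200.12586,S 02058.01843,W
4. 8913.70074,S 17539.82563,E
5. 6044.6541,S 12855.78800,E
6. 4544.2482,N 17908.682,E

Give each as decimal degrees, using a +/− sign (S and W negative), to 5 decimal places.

1. -89.25801, -139.79362
2. 22.44073, -60.92375
3. -52.00210, -20.96697
4. -89.22835, 175.66376
5. -60.74424, 128.92980
6. 45.73747, 179.14470

Point 1:
  φ: degrees = first 2 digits = 89, minutes = 15.4806; 89 + 15.4806/60 = 89.258010
  hemisphere S, so the sign is −
  Lon: split at 3 digits → 139° and 47.61737′; 139 + 47.61737/60 = 139.793623
  W ⇒ negate
Point 2:
  Latitude: split at 2 digits → 22° and 26.4436′; 22 + 26.4436/60 = 22.440727
  N ⇒ keep positive
  λ: split at 3 digits → 060° and 55.42481′; 60 + 55.42481/60 = 60.923747
  hemisphere W, so the sign is −
Point 3:
  Latitude: degrees = first 2 digits = 52, minutes = 0.12586; 52 + 0.12586/60 = 52.002098
  S → negative
  λ: degrees = first 3 digits = 20, minutes = 58.01843; 20 + 58.01843/60 = 20.966974
  W → negative
Point 4:
  Lat: split at 2 digits → 89° and 13.70074′; 89 + 13.70074/60 = 89.228346
  hemisphere S, so the sign is −
  Longitude: degrees = first 3 digits = 175, minutes = 39.82563; 175 + 39.82563/60 = 175.663761
  E → positive
Point 5:
  Lat: split at 2 digits → 60° and 44.6541′; 60 + 44.6541/60 = 60.744235
  S → negative
  Lon: degrees = first 3 digits = 128, minutes = 55.788; 128 + 55.788/60 = 128.929800
  E ⇒ keep positive
Point 6:
  Latitude: degrees = first 2 digits = 45, minutes = 44.2482; 45 + 44.2482/60 = 45.737470
  N → positive
  Longitude: split at 3 digits → 179° and 8.682′; 179 + 8.682/60 = 179.144700
  E → positive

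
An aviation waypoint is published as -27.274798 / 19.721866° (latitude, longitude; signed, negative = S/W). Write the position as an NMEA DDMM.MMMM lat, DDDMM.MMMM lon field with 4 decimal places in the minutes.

2716.4879,S / 01943.3120,E

Latitude is negative → S; |value| = 27.274798
Latitude: fractional part 0.274798 → 16.487880 minutes
Lon: minutes = (19.721866 − 19) × 60 = 43.311960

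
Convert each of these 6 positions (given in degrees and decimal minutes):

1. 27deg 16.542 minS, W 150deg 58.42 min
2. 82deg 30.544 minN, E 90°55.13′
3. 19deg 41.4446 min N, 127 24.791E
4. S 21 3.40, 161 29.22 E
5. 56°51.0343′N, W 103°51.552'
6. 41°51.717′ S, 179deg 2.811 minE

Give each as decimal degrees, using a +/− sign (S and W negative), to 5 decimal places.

1. -27.27570, -150.97367
2. 82.50907, 90.91883
3. 19.69074, 127.41318
4. -21.05667, 161.48700
5. 56.85057, -103.85920
6. -41.86195, 179.04685

Point 1:
  φ: 27 + 16.542/60 = 27.275700
  S ⇒ negate
  Lon: 150 + 58.42/60 = 150.973667
  W ⇒ negate
Point 2:
  φ: 82 + 30.544/60 = 82.509067
  N → positive
  Longitude: 90 + 55.13/60 = 90.918833
  E ⇒ keep positive
Point 3:
  Latitude: 41.4446′ = 0.690743°; total 19.690743
  N ⇒ keep positive
  λ: 127 + 24.791/60 = 127.413183
  E → positive
Point 4:
  Lat: 21 + 3.4/60 = 21.056667
  hemisphere S, so the sign is −
  Lon: 161 + 29.22/60 = 161.487000
  E → positive
Point 5:
  Lat: 56 + 51.0343/60 = 56.850572
  N ⇒ keep positive
  λ: 103 + 51.552/60 = 103.859200
  W ⇒ negate
Point 6:
  φ: 51.717′ = 0.861950°; total 41.861950
  hemisphere S, so the sign is −
  Lon: 179 + 2.811/60 = 179.046850
  E ⇒ keep positive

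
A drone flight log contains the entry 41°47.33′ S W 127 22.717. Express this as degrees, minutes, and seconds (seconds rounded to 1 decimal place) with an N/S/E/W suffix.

Latitude: fractional minutes 0.33000 × 60 = 19.800″
λ: fractional minutes 0.71700 × 60 = 43.020″

41°47′19.8″ S, 127°22′43.0″ W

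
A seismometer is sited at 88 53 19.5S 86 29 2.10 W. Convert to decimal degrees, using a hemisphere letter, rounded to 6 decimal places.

88.888750° S, 86.483917° W

Latitude: 88° + 53/60 + 19.5/3600 = 88 + 0.883333 + 0.005417 = 88.8887500
Lon: 29′ + 2.1″ = 29.03500′; 86 + 29.03500/60 = 86.4839167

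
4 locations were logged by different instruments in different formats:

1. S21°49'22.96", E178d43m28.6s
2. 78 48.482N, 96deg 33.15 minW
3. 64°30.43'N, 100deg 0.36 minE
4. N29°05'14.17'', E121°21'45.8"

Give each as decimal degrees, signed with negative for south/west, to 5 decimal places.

1. -21.82304, 178.72461
2. 78.80803, -96.55250
3. 64.50717, 100.00600
4. 29.08727, 121.36272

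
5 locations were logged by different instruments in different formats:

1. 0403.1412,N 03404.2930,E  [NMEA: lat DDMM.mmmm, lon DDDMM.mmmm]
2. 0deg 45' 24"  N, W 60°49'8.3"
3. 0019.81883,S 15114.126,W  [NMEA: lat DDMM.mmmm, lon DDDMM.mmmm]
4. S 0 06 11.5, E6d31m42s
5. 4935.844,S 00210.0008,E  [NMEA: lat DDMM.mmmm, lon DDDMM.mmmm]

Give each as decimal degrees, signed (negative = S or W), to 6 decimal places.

1. 4.052353, 34.071550
2. 0.756667, -60.818972
3. -0.330314, -151.235433
4. -0.103194, 6.528333
5. -49.597400, 2.166680

Point 1:
  Latitude: degrees = first 2 digits = 4, minutes = 3.1412; 4 + 3.1412/60 = 4.0523533
  N → positive
  λ: split at 3 digits → 034° and 4.293′; 34 + 4.293/60 = 34.0715500
  E → positive
Point 2:
  φ: 45′ + 24″ = 45.40000′; 0 + 45.40000/60 = 0.7566667
  N ⇒ keep positive
  λ: 60 + 49/60 + 8.3/3600 = 60.8189722
  hemisphere W, so the sign is −
Point 3:
  φ: split at 2 digits → 00° and 19.81883′; 0 + 19.81883/60 = 0.3303138
  S → negative
  Lon: split at 3 digits → 151° and 14.126′; 151 + 14.126/60 = 151.2354333
  W ⇒ negate
Point 4:
  φ: 6′ + 11.5″ = 6.19167′; 0 + 6.19167/60 = 0.1031944
  hemisphere S, so the sign is −
  Longitude: 6 + 31/60 + 42/3600 = 6.5283333
  E ⇒ keep positive
Point 5:
  Latitude: degrees = first 2 digits = 49, minutes = 35.844; 49 + 35.844/60 = 49.5974000
  hemisphere S, so the sign is −
  Lon: split at 3 digits → 002° and 10.0008′; 2 + 10.0008/60 = 2.1666800
  E ⇒ keep positive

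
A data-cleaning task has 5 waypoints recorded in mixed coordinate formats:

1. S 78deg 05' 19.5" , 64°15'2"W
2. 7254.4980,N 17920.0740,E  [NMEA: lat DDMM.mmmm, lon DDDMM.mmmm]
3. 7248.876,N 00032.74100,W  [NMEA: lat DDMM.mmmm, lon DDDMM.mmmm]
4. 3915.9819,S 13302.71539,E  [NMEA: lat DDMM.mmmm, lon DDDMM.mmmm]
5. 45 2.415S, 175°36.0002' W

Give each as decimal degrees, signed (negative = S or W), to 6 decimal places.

Point 1:
  Lat: 78 + 5/60 + 19.5/3600 = 78.0887500
  S ⇒ negate
  Longitude: 64 + 15/60 + 2/3600 = 64.2505556
  W ⇒ negate
Point 2:
  Latitude: split at 2 digits → 72° and 54.498′; 72 + 54.498/60 = 72.9083000
  N → positive
  Longitude: degrees = first 3 digits = 179, minutes = 20.074; 179 + 20.074/60 = 179.3345667
  E → positive
Point 3:
  Latitude: split at 2 digits → 72° and 48.876′; 72 + 48.876/60 = 72.8146000
  N → positive
  Lon: degrees = first 3 digits = 0, minutes = 32.741; 0 + 32.741/60 = 0.5456833
  hemisphere W, so the sign is −
Point 4:
  Latitude: degrees = first 2 digits = 39, minutes = 15.9819; 39 + 15.9819/60 = 39.2663650
  S → negative
  Lon: split at 3 digits → 133° and 2.71539′; 133 + 2.71539/60 = 133.0452565
  E ⇒ keep positive
Point 5:
  Lat: 45 + 2.415/60 = 45.0402500
  S → negative
  Longitude: 175 + 36.0002/60 = 175.6000033
  W → negative

1. -78.088750, -64.250556
2. 72.908300, 179.334567
3. 72.814600, -0.545683
4. -39.266365, 133.045257
5. -45.040250, -175.600003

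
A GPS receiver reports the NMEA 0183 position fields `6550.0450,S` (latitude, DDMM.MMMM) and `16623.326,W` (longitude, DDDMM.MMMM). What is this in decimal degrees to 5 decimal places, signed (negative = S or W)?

-65.83408, -166.38877

Latitude: degrees = first 2 digits = 65, minutes = 50.045; 65 + 50.045/60 = 65.834083
S → negative
λ: degrees = first 3 digits = 166, minutes = 23.326; 166 + 23.326/60 = 166.388767
W ⇒ negate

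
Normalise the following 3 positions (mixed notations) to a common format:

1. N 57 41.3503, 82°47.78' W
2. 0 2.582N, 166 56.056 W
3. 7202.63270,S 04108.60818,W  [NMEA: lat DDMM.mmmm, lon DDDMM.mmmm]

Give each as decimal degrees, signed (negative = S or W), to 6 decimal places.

1. 57.689172, -82.796333
2. 0.043033, -166.934267
3. -72.043878, -41.143470

Point 1:
  φ: 57 + 41.3503/60 = 57.6891717
  N → positive
  Longitude: 82 + 47.78/60 = 82.7963333
  W → negative
Point 2:
  Latitude: 0 + 2.582/60 = 0.0430333
  N ⇒ keep positive
  Lon: 166 + 56.056/60 = 166.9342667
  W ⇒ negate
Point 3:
  φ: degrees = first 2 digits = 72, minutes = 2.6327; 72 + 2.6327/60 = 72.0438783
  S ⇒ negate
  Longitude: split at 3 digits → 041° and 8.60818′; 41 + 8.60818/60 = 41.1434697
  W ⇒ negate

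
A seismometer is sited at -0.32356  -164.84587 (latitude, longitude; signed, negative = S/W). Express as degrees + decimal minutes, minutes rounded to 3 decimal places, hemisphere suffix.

0° 19.414′ S, 164° 50.752′ W

Latitude is negative → S; |value| = 0.323560
φ: minutes = (0.323560 − 0) × 60 = 19.41360
Longitude is negative → W; |value| = 164.845870
Longitude: 164° + 0.845870 × 60 = 164° 50.75220′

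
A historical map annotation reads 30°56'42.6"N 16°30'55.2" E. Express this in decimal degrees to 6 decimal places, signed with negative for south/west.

Latitude: 30 + 56/60 + 42.6/3600 = 30.9451667
N ⇒ keep positive
λ: 16 + 30/60 + 55.2/3600 = 16.5153333
E ⇒ keep positive

30.945167, 16.515333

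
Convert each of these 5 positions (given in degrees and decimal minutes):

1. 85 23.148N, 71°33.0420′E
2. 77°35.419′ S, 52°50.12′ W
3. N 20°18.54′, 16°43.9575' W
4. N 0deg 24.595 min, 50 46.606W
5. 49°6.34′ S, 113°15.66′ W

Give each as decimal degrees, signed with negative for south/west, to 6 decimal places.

1. 85.385800, 71.550700
2. -77.590317, -52.835333
3. 20.309000, -16.732625
4. 0.409917, -50.776767
5. -49.105667, -113.261000

Point 1:
  φ: 85 + 23.148/60 = 85.3858000
  N → positive
  λ: 71 + 33.042/60 = 71.5507000
  E → positive
Point 2:
  φ: 35.419′ = 0.590317°; total 77.5903167
  S ⇒ negate
  Lon: 50.12′ = 0.835333°; total 52.8353333
  hemisphere W, so the sign is −
Point 3:
  Lat: 20 + 18.54/60 = 20.3090000
  N ⇒ keep positive
  Longitude: 43.9575′ = 0.732625°; total 16.7326250
  hemisphere W, so the sign is −
Point 4:
  φ: 0 + 24.595/60 = 0.4099167
  N ⇒ keep positive
  Lon: 50 + 46.606/60 = 50.7767667
  W → negative
Point 5:
  Latitude: 49 + 6.34/60 = 49.1056667
  S → negative
  λ: 15.66′ = 0.261000°; total 113.2610000
  hemisphere W, so the sign is −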